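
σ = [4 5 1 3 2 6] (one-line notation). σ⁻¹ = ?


To find σ⁻¹, swap domain and range:
σ(1) = 4 → σ⁻¹(4) = 1
σ(2) = 5 → σ⁻¹(5) = 2
σ(3) = 1 → σ⁻¹(1) = 3
σ(4) = 3 → σ⁻¹(3) = 4
σ(5) = 2 → σ⁻¹(2) = 5
σ(6) = 6 → σ⁻¹(6) = 6

σ⁻¹ = [3 5 4 1 2 6]


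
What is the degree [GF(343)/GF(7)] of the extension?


GF(343) = GF(7^3), so the extension degree is 3

[GF(343)/GF(7)] = 3


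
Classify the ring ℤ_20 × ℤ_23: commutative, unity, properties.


Direct product ring; commutative with unity (1,1); but (1,0)·(0,1) = (0,0) gives zero divisors, so not an integral domain
Commutative: Yes
Integral domain: No
Has unity: Yes

ℤ_20 × ℤ_23: Commutative=Yes, Unity=Yes


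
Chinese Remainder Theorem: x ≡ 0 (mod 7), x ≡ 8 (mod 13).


m₁ = 7, m₂ = 13, gcd = 1, so CRT applies. M = m₁·m₂ = 91
Let M₁ = M/m₁ = 13, M₂ = M/m₂ = 7
Find y₁ ≡ M₁⁻¹ (mod m₁): 13⁻¹ ≡ 6 (mod 7)
Find y₂ ≡ M₂⁻¹ (mod m₂): 7⁻¹ ≡ 2 (mod 13)
x = a₁·M₁·y₁ + a₂·M₂·y₂ = 0·13·6 + 8·7·2 = 112
Reduce mod 91: x ≡ 21
Check: 21 mod 7 = 0 ✓, 21 mod 13 = 8 ✓

x ≡ 21 (mod 91)


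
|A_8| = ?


|A_n| = n!/2 (even permutations)
|A_8| = 8!/2 = 40320/2 = 20160

|A_8| = 20160


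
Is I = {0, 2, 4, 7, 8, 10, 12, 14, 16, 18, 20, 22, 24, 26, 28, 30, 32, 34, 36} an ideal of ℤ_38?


Check ideal conditions for I = {0, 2, 4, 7, 8, 10, 12, 14, 16, 18, 20, 22, 24, 26, 28, 30, 32, 34, 36} in ℤ_38:
(1) I is an additive subgroup? No
(2) For r ∈ ℤ_38 and a ∈ I: r·a ∈ I? No  [counterexample: r=2, a=22, r·a mod 38 = 6 ∉ I]

No, I is not an ideal of ℤ_38


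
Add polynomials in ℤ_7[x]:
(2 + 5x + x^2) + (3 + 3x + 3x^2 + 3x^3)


Add coefficients mod 7:
x^0: 2 + 3 = 5 (mod 7)
x^1: 5 + 3 = 1 (mod 7)
x^2: 1 + 3 = 4 (mod 7)
x^3: 0 + 3 = 3 (mod 7)
Result: 5 + x + 4x^2 + 3x^3

f + g = 5 + x + 4x^2 + 3x^3


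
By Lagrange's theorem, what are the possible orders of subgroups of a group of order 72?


Lagrange's theorem: |H| divides |G|
|G| = 72
Divisors of 72: 1, 2, 3, 4, 6, 8, 9, 12, 18, 24, 36, 72

Possible subgroup orders: {1, 2, 3, 4, 6, 8, 9, 12, 18, 24, 36, 72}


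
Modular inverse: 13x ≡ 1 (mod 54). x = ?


Use the extended Euclidean algorithm to write 1 = 13·s + 54·t; then s mod 54 is the inverse.
Euclidean algorithm:
  13 = 0·54 + 13
  54 = 4·13 + 2
  13 = 6·2 + 1
  2 = 2·1 + 0
gcd(13,54) = 1
Back-substitution gives: 13·(25) + 54·(-6) = 1
So 13⁻¹ ≡ 25 ≡ 25 (mod 54)
Check: 13 × 25 = 325 ≡ 1 (mod 54) ✓

13⁻¹ ≡ 25 (mod 54)


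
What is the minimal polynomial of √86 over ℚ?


√86 satisfies x² - 86 = 0, irreducible over ℚ since 86 is squarefree

Minimal polynomial: x² - 86


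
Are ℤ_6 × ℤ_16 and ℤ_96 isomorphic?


Comparing ℤ_6 × ℤ_16 and ℤ_96:
gcd(6,16) = 2 ≠ 1. Max element order in ℤ_6×ℤ_16 is lcm(6,16) = 48 < 96, so it has no element of order 96

No, ℤ_6 × ℤ_16 ≇ ℤ_96


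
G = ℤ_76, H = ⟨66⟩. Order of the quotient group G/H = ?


|⟨66⟩| = n / gcd(66, 76) = 76 / 2 = 38
H is normal (ℤ_76 is abelian).
|G/H| = |G| / |H| = 76 / 38 = 2

|G/H| = 2


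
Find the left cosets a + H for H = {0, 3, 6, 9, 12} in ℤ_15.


H = {0, 3, 6, 9, 12}, |H| = 5
Number of cosets = |G|/|H| = 15/5 = 3
0 + H = {0, 3, 6, 9, 12}
1 + H = {1, 4, 7, 10, 13}
2 + H = {2, 5, 8, 11, 14}

Cosets: 0+H={0,3,6,9,12}; 1+H={1,4,7,10,13}; 2+H={2,5,8,11,14}


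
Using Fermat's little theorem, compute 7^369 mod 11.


Fermat's little theorem: if p is prime and gcd(a,p)=1, then a^(p-1) ≡ 1 (mod p)
p = 11 is prime, gcd(7,11) = 1
Reduce exponent: 369 mod 10 = 9
So 7^369 ≡ 7^9 (mod 11)
7^9 mod 11 = 8

7^369 ≡ 8 (mod 11)


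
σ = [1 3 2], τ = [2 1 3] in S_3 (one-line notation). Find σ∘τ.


σ∘τ: apply τ first, then σ
1 →τ 2 →σ 3
2 →τ 1 →σ 1
3 →τ 3 →σ 2

σ∘τ = [3 1 2]


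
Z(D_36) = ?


Z(G) = {g ∈ G | gx = xg for all x ∈ G}
For even n, Z(D_n) = {e, r^(n/2)}: the 180° rotation r^18 commutes with every reflection and rotation

Z(D_36) = {e, r^18}


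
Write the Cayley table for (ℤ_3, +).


Elements: {0, 1, 2}
Operation: addition mod 3
Entry (a, b) = (a + b) mod 3

Cayley table:
  | 0 | 1 | 2
0 | 0 | 1 | 2
1 | 1 | 2 | 0
2 | 2 | 0 | 1


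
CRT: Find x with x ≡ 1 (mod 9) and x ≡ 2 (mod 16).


m₁ = 9, m₂ = 16, gcd = 1, so CRT applies. M = m₁·m₂ = 144
Let M₁ = M/m₁ = 16, M₂ = M/m₂ = 9
Find y₁ ≡ M₁⁻¹ (mod m₁): 16⁻¹ ≡ 4 (mod 9)
Find y₂ ≡ M₂⁻¹ (mod m₂): 9⁻¹ ≡ 9 (mod 16)
x = a₁·M₁·y₁ + a₂·M₂·y₂ = 1·16·4 + 2·9·9 = 226
Reduce mod 144: x ≡ 82
Check: 82 mod 9 = 1 ✓, 82 mod 16 = 2 ✓

x ≡ 82 (mod 144)


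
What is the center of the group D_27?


Z(G) = {g ∈ G | gx = xg for all x ∈ G}
For odd n, Z(D_n) = {e}: no nontrivial rotation commutes with all reflections

Z(D_27) = {e}


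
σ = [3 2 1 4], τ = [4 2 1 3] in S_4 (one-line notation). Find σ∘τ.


σ∘τ: apply τ first, then σ
1 →τ 4 →σ 4
2 →τ 2 →σ 2
3 →τ 1 →σ 3
4 →τ 3 →σ 1

σ∘τ = [4 2 3 1]


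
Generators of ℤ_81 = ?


g generates ℤ_n iff gcd(g,n) = 1
Prime factors of 81: 3
Generators are g ∈ {1,...,80} not divisible by any of these primes.
Generators: {1, 2, 4, 5, 7, 8, 10, 11, 13, 14, 16, 17, 19, 20, 22, 23, 25, 26, 28, 29, 31, 32, 34, 35, 37, 38, 40, 41, 43, 44, 46, 47, 49, 50, 52, 53, 55, 56, 58, 59, 61, 62, 64, 65, 67, 68, 70, 71, 73, 74, 76, 77, 79, 80}
Number of generators = φ(81) = 54

Generators of ℤ_81 = {1, 2, 4, 5, 7, 8, 10, 11, 13, 14, 16, 17, 19, 20, 22, 23, 25, 26, 28, 29, 31, 32, 34, 35, 37, 38, 40, 41, 43, 44, 46, 47, 49, 50, 52, 53, 55, 56, 58, 59, 61, 62, 64, 65, 67, 68, 70, 71, 73, 74, 76, 77, 79, 80}


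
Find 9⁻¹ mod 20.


Use the extended Euclidean algorithm to write 1 = 9·s + 20·t; then s mod 20 is the inverse.
Euclidean algorithm:
  9 = 0·20 + 9
  20 = 2·9 + 2
  9 = 4·2 + 1
  2 = 2·1 + 0
gcd(9,20) = 1
Back-substitution gives: 9·(9) + 20·(-4) = 1
So 9⁻¹ ≡ 9 ≡ 9 (mod 20)
Check: 9 × 9 = 81 ≡ 1 (mod 20) ✓

9⁻¹ ≡ 9 (mod 20)


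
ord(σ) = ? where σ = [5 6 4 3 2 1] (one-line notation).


Cycle decomposition: (1 5 2 6) (3 4)
Cycle lengths: 4, 2
Order = lcm(4, 2) = 4

ord(σ) = 4


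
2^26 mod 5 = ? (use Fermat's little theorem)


Fermat's little theorem: if p is prime and gcd(a,p)=1, then a^(p-1) ≡ 1 (mod p)
p = 5 is prime, gcd(2,5) = 1
Reduce exponent: 26 mod 4 = 2
So 2^26 ≡ 2^2 (mod 5)
2^2 mod 5 = 4

2^26 ≡ 4 (mod 5)


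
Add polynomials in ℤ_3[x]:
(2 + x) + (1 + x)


Add coefficients mod 3:
x^0: 2 + 1 = 0 (mod 3)
x^1: 1 + 1 = 2 (mod 3)
Result: 2x

f + g = 2x


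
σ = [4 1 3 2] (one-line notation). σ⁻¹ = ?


To find σ⁻¹, swap domain and range:
σ(1) = 4 → σ⁻¹(4) = 1
σ(2) = 1 → σ⁻¹(1) = 2
σ(3) = 3 → σ⁻¹(3) = 3
σ(4) = 2 → σ⁻¹(2) = 4

σ⁻¹ = [2 4 3 1]


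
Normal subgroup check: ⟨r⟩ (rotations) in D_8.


H = ⟨r⟩ (rotations) in D_8
The rotation subgroup ⟨r⟩ has index 2 in D_8, so it is normal

Yes, normal subgroup


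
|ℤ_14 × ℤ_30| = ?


|A × B| = |A| · |B|
|ℤ_14 × ℤ_30| = 14 × 30 = 420

|ℤ_14 × ℤ_30| = 420


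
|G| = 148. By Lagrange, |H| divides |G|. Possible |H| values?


Lagrange's theorem: |H| divides |G|
|G| = 148
Divisors of 148: 1, 2, 4, 37, 74, 148

Possible subgroup orders: {1, 2, 4, 37, 74, 148}


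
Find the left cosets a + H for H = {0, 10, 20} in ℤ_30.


H = {0, 10, 20}, |H| = 3
Number of cosets = |G|/|H| = 30/3 = 10
0 + H = {0, 10, 20}
1 + H = {1, 11, 21}
2 + H = {2, 12, 22}
3 + H = {3, 13, 23}
4 + H = {4, 14, 24}
5 + H = {5, 15, 25}
6 + H = {6, 16, 26}
7 + H = {7, 17, 27}
8 + H = {8, 18, 28}
9 + H = {9, 19, 29}

Cosets: 0+H={0,10,20}; 1+H={1,11,21}; 2+H={2,12,22}; 3+H={3,13,23}; 4+H={4,14,24}; 5+H={5,15,25}; 6+H={6,16,26}; 7+H={7,17,27}; 8+H={8,18,28}; 9+H={9,19,29}


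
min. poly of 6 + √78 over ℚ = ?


Let α = 6 + √78. Then α - 6 = √78, so (α - 6)² = 78, giving α² - 12α - 42 = 0. Degree 2 and α ∉ ℚ, so this is the minimal polynomial.

Minimal polynomial: x² - 12x - 42


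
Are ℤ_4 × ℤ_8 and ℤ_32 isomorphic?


Comparing ℤ_4 × ℤ_8 and ℤ_32:
gcd(4,8) = 4 ≠ 1. Max element order in ℤ_4×ℤ_8 is lcm(4,8) = 8 < 32, so it has no element of order 32

No, ℤ_4 × ℤ_8 ≇ ℤ_32


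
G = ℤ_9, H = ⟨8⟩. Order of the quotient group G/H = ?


|⟨8⟩| = n / gcd(8, 9) = 9 / 1 = 9
H is normal (ℤ_9 is abelian).
|G/H| = |G| / |H| = 9 / 9 = 1

|G/H| = 1


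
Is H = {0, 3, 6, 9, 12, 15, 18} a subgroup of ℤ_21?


Subgroup test for H = {0, 3, 6, 9, 12, 15, 18} in (ℤ_21, +):
(1) 0 ∈ H? Yes
(2) Closure: for all a,b ∈ H, (a+b) mod 21 ∈ H? Yes
(3) Inverses: for all a ∈ H, -a mod 21 ∈ H? Yes

Yes, H is a subgroup of ℤ_21


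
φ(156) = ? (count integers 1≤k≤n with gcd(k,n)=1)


Factor n: 156 = 2^2 × 3 × 13
φ(n) = n · ∏(1 - 1/p) over distinct primes p | n
φ(156) = 156 · (1 - 1/2) · (1 - 1/3) · (1 - 1/13) = 48

φ(156) = 48


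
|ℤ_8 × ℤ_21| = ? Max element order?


|ℤ_8 × ℤ_21| = 8 × 21 = 168
Max element order = lcm(8,21) = 168
Cyclic? Yes (gcd=1)

|ℤ_8×ℤ_21| = 168, max element order = 168


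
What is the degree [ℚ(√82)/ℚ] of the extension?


√82 has minimal polynomial x² - 82 (irreducible over ℚ since 82 is squarefree)

[ℚ(√82)/ℚ] = 2


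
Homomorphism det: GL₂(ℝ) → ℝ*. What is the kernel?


Kernel = preimage of identity
ker(det) = {A | det(A) = 1} = SL₂(ℝ)

ker(det) = SL₂(ℝ)


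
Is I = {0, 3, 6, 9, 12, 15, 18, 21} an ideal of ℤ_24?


Check ideal conditions for I = {0, 3, 6, 9, 12, 15, 18, 21} in ℤ_24:
(1) I is an additive subgroup? Yes
(2) For r ∈ ℤ_24 and a ∈ I: r·a ∈ I? Yes

Yes, I is an ideal of ℤ_24


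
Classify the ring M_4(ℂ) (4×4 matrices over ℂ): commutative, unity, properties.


Matrix multiplication is non-commutative for n ≥ 2; the identity matrix I is the unity; singular matrices give zero divisors, so not an integral domain
Commutative: No
Integral domain: No
Has unity: Yes

M_4(ℂ) (4×4 matrices over ℂ): Commutative=No, Unity=Yes


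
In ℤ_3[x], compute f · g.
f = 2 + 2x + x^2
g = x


Expand and collect like terms; reduce coefficients mod 3:
x^0: 2·0 = 0 ≡ 0 (mod 3)
x^1: 2·1 + 2·0 = 2 ≡ 2 (mod 3)
x^2: 2·1 + 1·0 = 2 ≡ 2 (mod 3)
x^3: 1·1 = 1 ≡ 1 (mod 3)
Result: 2x + 2x^2 + x^3

f · g = 2x + 2x^2 + x^3


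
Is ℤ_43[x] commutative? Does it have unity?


ℤ_43 is a field (n prime), so ℤ_43[x] is a commutative integral domain with unity
Commutative: Yes
Integral domain: Yes
Has unity: Yes

ℤ_43[x]: Commutative=Yes, Unity=Yes


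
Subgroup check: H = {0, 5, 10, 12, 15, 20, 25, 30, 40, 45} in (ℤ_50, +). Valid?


Subgroup test for H = {0, 5, 10, 12, 15, 20, 25, 30, 40, 45} in (ℤ_50, +):
(1) 0 ∈ H? Yes
(2) Closure: for all a,b ∈ H, (a+b) mod 50 ∈ H? No  [counterexample: 5 + 12 = 17 ∉ H]
(3) Inverses: for all a ∈ H, -a mod 50 ∈ H? No

No, H is not a subgroup of ℤ_50


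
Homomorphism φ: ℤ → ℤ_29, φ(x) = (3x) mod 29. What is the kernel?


Kernel = preimage of identity
ker(φ) = {x ∈ ℤ : 3x ≡ 0 (mod 29)}. gcd(3,29) = 1, so 3x ≡ 0 (mod 29) ⟺ x ≡ 0 (mod 29/1 = 29). Hence ker(φ) = 29ℤ

ker(φ) = 29ℤ


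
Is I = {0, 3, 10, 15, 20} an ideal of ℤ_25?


Check ideal conditions for I = {0, 3, 10, 15, 20} in ℤ_25:
(1) I is an additive subgroup? No
(2) For r ∈ ℤ_25 and a ∈ I: r·a ∈ I? No  [counterexample: r=2, a=3, r·a mod 25 = 6 ∉ I]

No, I is not an ideal of ℤ_25


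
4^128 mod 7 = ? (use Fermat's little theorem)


Fermat's little theorem: if p is prime and gcd(a,p)=1, then a^(p-1) ≡ 1 (mod p)
p = 7 is prime, gcd(4,7) = 1
Reduce exponent: 128 mod 6 = 2
So 4^128 ≡ 4^2 (mod 7)
4^2 mod 7 = 2

4^128 ≡ 2 (mod 7)


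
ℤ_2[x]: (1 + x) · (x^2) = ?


Expand and collect like terms; reduce coefficients mod 2:
x^0: 1·0 = 0 ≡ 0 (mod 2)
x^1: 1·0 + 1·0 = 0 ≡ 0 (mod 2)
x^2: 1·1 + 1·0 = 1 ≡ 1 (mod 2)
x^3: 1·1 = 1 ≡ 1 (mod 2)
Result: x^2 + x^3

f · g = x^2 + x^3


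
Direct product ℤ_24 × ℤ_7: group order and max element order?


|ℤ_24 × ℤ_7| = 24 × 7 = 168
Max element order = lcm(24,7) = 168
Cyclic? Yes (gcd=1)

|ℤ_24×ℤ_7| = 168, max element order = 168


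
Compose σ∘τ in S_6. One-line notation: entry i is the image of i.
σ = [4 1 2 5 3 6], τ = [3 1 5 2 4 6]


σ∘τ: apply τ first, then σ
1 →τ 3 →σ 2
2 →τ 1 →σ 4
3 →τ 5 →σ 3
4 →τ 2 →σ 1
5 →τ 4 →σ 5
6 →τ 6 →σ 6

σ∘τ = [2 4 3 1 5 6]


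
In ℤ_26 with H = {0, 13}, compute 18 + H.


18 + H = {18 + h (mod 26) : h ∈ H}
18+0=18, 18+13=5
18 + H = {5, 18} = 5 + H

18 + H = {5, 18}


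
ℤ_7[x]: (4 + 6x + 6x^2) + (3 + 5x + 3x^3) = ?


Add coefficients mod 7:
x^0: 4 + 3 = 0 (mod 7)
x^1: 6 + 5 = 4 (mod 7)
x^2: 6 + 0 = 6 (mod 7)
x^3: 0 + 3 = 3 (mod 7)
Result: 4x + 6x^2 + 3x^3

f + g = 4x + 6x^2 + 3x^3


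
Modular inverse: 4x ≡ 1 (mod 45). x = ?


Use the extended Euclidean algorithm to write 1 = 4·s + 45·t; then s mod 45 is the inverse.
Euclidean algorithm:
  4 = 0·45 + 4
  45 = 11·4 + 1
  4 = 4·1 + 0
gcd(4,45) = 1
Back-substitution gives: 4·(-11) + 45·(1) = 1
So 4⁻¹ ≡ -11 ≡ 34 (mod 45)
Check: 4 × 34 = 136 ≡ 1 (mod 45) ✓

4⁻¹ ≡ 34 (mod 45)


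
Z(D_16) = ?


Z(G) = {g ∈ G | gx = xg for all x ∈ G}
For even n, Z(D_n) = {e, r^(n/2)}: the 180° rotation r^8 commutes with every reflection and rotation

Z(D_16) = {e, r^8}


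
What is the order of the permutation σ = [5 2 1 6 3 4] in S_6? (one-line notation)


Cycle decomposition: (1 5 3) (4 6)
Cycle lengths: 3, 2
Order = lcm(3, 2) = 6

ord(σ) = 6


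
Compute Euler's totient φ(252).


Factor n: 252 = 2^2 × 3^2 × 7
φ(n) = n · ∏(1 - 1/p) over distinct primes p | n
φ(252) = 252 · (1 - 1/2) · (1 - 1/3) · (1 - 1/7) = 72

φ(252) = 72


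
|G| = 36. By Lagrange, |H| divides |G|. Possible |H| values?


Lagrange's theorem: |H| divides |G|
|G| = 36
Divisors of 36: 1, 2, 3, 4, 6, 9, 12, 18, 36

Possible subgroup orders: {1, 2, 3, 4, 6, 9, 12, 18, 36}


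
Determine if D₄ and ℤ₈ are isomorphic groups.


Comparing D₄ and ℤ₈:
D₄ is non-abelian, ℤ₈ is abelian

No, D₄ ≇ ℤ₈


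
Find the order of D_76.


|D_n| = 2n (n rotations and n reflections)
|D_76| = 2×76 = 152

|D_76| = 152


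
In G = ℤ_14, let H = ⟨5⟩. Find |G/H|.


|⟨5⟩| = n / gcd(5, 14) = 14 / 1 = 14
H is normal (ℤ_14 is abelian).
|G/H| = |G| / |H| = 14 / 14 = 1

|G/H| = 1


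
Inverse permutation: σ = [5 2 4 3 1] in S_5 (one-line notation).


To find σ⁻¹, swap domain and range:
σ(1) = 5 → σ⁻¹(5) = 1
σ(2) = 2 → σ⁻¹(2) = 2
σ(3) = 4 → σ⁻¹(4) = 3
σ(4) = 3 → σ⁻¹(3) = 4
σ(5) = 1 → σ⁻¹(1) = 5

σ⁻¹ = [5 2 4 3 1]


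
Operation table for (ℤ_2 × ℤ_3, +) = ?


Elements: {(0,0), (0,1), (0,2), (1,0), (1,1), (1,2)}
Operation: componentwise addition mod (2, 3)
Entry (a, b) = ((a₁+b₁) mod 2, (a₂+b₂) mod 3)

Cayley table:
      | (0,0) | (0,1) | (0,2) | (1,0) | (1,1) | (1,2)
(0,0) | (0,0) | (0,1) | (0,2) | (1,0) | (1,1) | (1,2)
(0,1) | (0,1) | (0,2) | (0,0) | (1,1) | (1,2) | (1,0)
(0,2) | (0,2) | (0,0) | (0,1) | (1,2) | (1,0) | (1,1)
(1,0) | (1,0) | (1,1) | (1,2) | (0,0) | (0,1) | (0,2)
(1,1) | (1,1) | (1,2) | (1,0) | (0,1) | (0,2) | (0,0)
(1,2) | (1,2) | (1,0) | (1,1) | (0,2) | (0,0) | (0,1)


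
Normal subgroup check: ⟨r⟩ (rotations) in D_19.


H = ⟨r⟩ (rotations) in D_19
The rotation subgroup ⟨r⟩ has index 2 in D_19, so it is normal

Yes, normal subgroup


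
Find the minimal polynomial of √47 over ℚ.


√47 satisfies x² - 47 = 0, irreducible over ℚ since 47 is squarefree

Minimal polynomial: x² - 47


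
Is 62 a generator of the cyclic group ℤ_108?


g generates ℤ_n iff gcd(g, n) = 1
gcd(62, 108) = 2
Since gcd = 2 ≠ 1, ⟨62⟩ has order 54 < 108, so 62 is not a generator.

No, 62 does not generate ℤ_108


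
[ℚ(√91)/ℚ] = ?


√91 has minimal polynomial x² - 91 (irreducible over ℚ since 91 is squarefree)

[ℚ(√91)/ℚ] = 2


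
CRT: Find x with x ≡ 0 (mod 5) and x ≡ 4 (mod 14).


m₁ = 5, m₂ = 14, gcd = 1, so CRT applies. M = m₁·m₂ = 70
Let M₁ = M/m₁ = 14, M₂ = M/m₂ = 5
Find y₁ ≡ M₁⁻¹ (mod m₁): 14⁻¹ ≡ 4 (mod 5)
Find y₂ ≡ M₂⁻¹ (mod m₂): 5⁻¹ ≡ 3 (mod 14)
x = a₁·M₁·y₁ + a₂·M₂·y₂ = 0·14·4 + 4·5·3 = 60
Reduce mod 70: x ≡ 60
Check: 60 mod 5 = 0 ✓, 60 mod 14 = 4 ✓

x ≡ 60 (mod 70)


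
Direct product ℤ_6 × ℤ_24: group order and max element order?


|ℤ_6 × ℤ_24| = 6 × 24 = 144
Max element order = lcm(6,24) = 24
Cyclic? No (gcd=6)

|ℤ_6×ℤ_24| = 144, max element order = 24


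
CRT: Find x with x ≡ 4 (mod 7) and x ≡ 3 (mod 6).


m₁ = 7, m₂ = 6, gcd = 1, so CRT applies. M = m₁·m₂ = 42
Let M₁ = M/m₁ = 6, M₂ = M/m₂ = 7
Find y₁ ≡ M₁⁻¹ (mod m₁): 6⁻¹ ≡ 6 (mod 7)
Find y₂ ≡ M₂⁻¹ (mod m₂): 7⁻¹ ≡ 1 (mod 6)
x = a₁·M₁·y₁ + a₂·M₂·y₂ = 4·6·6 + 3·7·1 = 165
Reduce mod 42: x ≡ 39
Check: 39 mod 7 = 4 ✓, 39 mod 6 = 3 ✓

x ≡ 39 (mod 42)


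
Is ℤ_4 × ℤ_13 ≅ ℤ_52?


Comparing ℤ_4 × ℤ_13 and ℤ_52:
gcd(4,13) = 1, so ℤ_4 × ℤ_13 ≅ ℤ_52 (CRT)

Yes, ℤ_4 × ℤ_13 ≅ ℤ_52


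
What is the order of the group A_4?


|A_n| = n!/2 (even permutations)
|A_4| = 4!/2 = 24/2 = 12

|A_4| = 12


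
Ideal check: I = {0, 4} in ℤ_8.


Check ideal conditions for I = {0, 4} in ℤ_8:
(1) I is an additive subgroup? Yes
(2) For r ∈ ℤ_8 and a ∈ I: r·a ∈ I? Yes

Yes, I is an ideal of ℤ_8


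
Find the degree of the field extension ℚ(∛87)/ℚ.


∛87 has minimal polynomial x³ - 87 (irreducible over ℚ since 87 is not a perfect cube)

[ℚ(∛87)/ℚ] = 3


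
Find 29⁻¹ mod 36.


Use the extended Euclidean algorithm to write 1 = 29·s + 36·t; then s mod 36 is the inverse.
Euclidean algorithm:
  29 = 0·36 + 29
  36 = 1·29 + 7
  29 = 4·7 + 1
  7 = 7·1 + 0
gcd(29,36) = 1
Back-substitution gives: 29·(5) + 36·(-4) = 1
So 29⁻¹ ≡ 5 ≡ 5 (mod 36)
Check: 29 × 5 = 145 ≡ 1 (mod 36) ✓

29⁻¹ ≡ 5 (mod 36)


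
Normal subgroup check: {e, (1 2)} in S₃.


H = {e, (1 2)} in S₃
(1 3)(1 2)(1 3)⁻¹ = (2 3) ∉ {e, (1 2)}, so it is not normal

No, not a normal subgroup


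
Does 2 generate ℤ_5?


g generates ℤ_n iff gcd(g, n) = 1
gcd(2, 5) = 1
Since gcd = 1, 2 is a generator.

Yes, 2 generates ℤ_5


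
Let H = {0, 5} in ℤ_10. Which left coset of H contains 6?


6 + H = {6 + h (mod 10) : h ∈ H}
6+0=6, 6+5=1
6 + H = {1, 6} = 1 + H

6 + H = {1, 6}


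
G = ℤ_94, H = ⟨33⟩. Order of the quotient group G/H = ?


|⟨33⟩| = n / gcd(33, 94) = 94 / 1 = 94
H is normal (ℤ_94 is abelian).
|G/H| = |G| / |H| = 94 / 94 = 1

|G/H| = 1


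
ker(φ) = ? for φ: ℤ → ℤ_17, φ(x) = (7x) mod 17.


Kernel = preimage of identity
ker(φ) = {x ∈ ℤ : 7x ≡ 0 (mod 17)}. gcd(7,17) = 1, so 7x ≡ 0 (mod 17) ⟺ x ≡ 0 (mod 17/1 = 17). Hence ker(φ) = 17ℤ

ker(φ) = 17ℤ


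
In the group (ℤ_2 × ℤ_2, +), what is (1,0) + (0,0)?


Operation: componentwise addition mod (2, 2)
(1,0) + (0,0) = ((a₁+b₁) mod 2, (a₂+b₂) mod 2) with a = (1,0), b = (0,0)

(1,0) + (0,0) = (1,0)


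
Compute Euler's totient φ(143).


Factor n: 143 = 11 × 13
φ(n) = n · ∏(1 - 1/p) over distinct primes p | n
φ(143) = 143 · (1 - 1/11) · (1 - 1/13) = 120

φ(143) = 120


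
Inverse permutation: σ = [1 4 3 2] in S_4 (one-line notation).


To find σ⁻¹, swap domain and range:
σ(1) = 1 → σ⁻¹(1) = 1
σ(2) = 4 → σ⁻¹(4) = 2
σ(3) = 3 → σ⁻¹(3) = 3
σ(4) = 2 → σ⁻¹(2) = 4

σ⁻¹ = [1 4 3 2]


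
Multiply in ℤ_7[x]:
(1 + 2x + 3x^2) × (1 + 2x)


Expand and collect like terms; reduce coefficients mod 7:
x^0: 1·1 = 1 ≡ 1 (mod 7)
x^1: 1·2 + 2·1 = 4 ≡ 4 (mod 7)
x^2: 2·2 + 3·1 = 7 ≡ 0 (mod 7)
x^3: 3·2 = 6 ≡ 6 (mod 7)
Result: 1 + 4x + 6x^3

f · g = 1 + 4x + 6x^3


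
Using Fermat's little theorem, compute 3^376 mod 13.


Fermat's little theorem: if p is prime and gcd(a,p)=1, then a^(p-1) ≡ 1 (mod p)
p = 13 is prime, gcd(3,13) = 1
Reduce exponent: 376 mod 12 = 4
So 3^376 ≡ 3^4 (mod 13)
3^4 mod 13 = 3

3^376 ≡ 3 (mod 13)


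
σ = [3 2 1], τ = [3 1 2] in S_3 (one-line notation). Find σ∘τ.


σ∘τ: apply τ first, then σ
1 →τ 3 →σ 1
2 →τ 1 →σ 3
3 →τ 2 →σ 2

σ∘τ = [1 3 2]


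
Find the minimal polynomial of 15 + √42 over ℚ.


Let α = 15 + √42. Then α - 15 = √42, so (α - 15)² = 42, giving α² - 30α + 183 = 0. Degree 2 and α ∉ ℚ, so this is the minimal polynomial.

Minimal polynomial: x² - 30x + 183


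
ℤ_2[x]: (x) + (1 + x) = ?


Add coefficients mod 2:
x^0: 0 + 1 = 1 (mod 2)
x^1: 1 + 1 = 0 (mod 2)
Result: 1

f + g = 1


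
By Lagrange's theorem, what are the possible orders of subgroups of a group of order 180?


Lagrange's theorem: |H| divides |G|
|G| = 180
Divisors of 180: 1, 2, 3, 4, 5, 6, 9, 10, 12, 15, 18, 20, 30, 36, 45, 60, 90, 180

Possible subgroup orders: {1, 2, 3, 4, 5, 6, 9, 10, 12, 15, 18, 20, 30, 36, 45, 60, 90, 180}


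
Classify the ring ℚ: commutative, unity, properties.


ℚ is a field: commutative, has unity, every nonzero element is a unit (hence an integral domain)
Commutative: Yes
Integral domain: Yes
Has unity: Yes

ℚ: Commutative=Yes, Unity=Yes


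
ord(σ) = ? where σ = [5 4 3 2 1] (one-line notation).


Cycle decomposition: (1 5) (2 4)
Cycle lengths: 2, 2
Order = lcm(2, 2) = 2

ord(σ) = 2


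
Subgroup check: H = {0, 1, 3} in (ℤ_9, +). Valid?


Subgroup test for H = {0, 1, 3} in (ℤ_9, +):
(1) 0 ∈ H? Yes
(2) Closure: for all a,b ∈ H, (a+b) mod 9 ∈ H? No  [counterexample: 1 + 1 = 2 ∉ H]
(3) Inverses: for all a ∈ H, -a mod 9 ∈ H? No

No, H is not a subgroup of ℤ_9


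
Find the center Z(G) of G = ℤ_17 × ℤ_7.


Z(G) = {g ∈ G | gx = xg for all x ∈ G}
Direct product of abelian groups is abelian, so Z(G) = G

Z(ℤ_17 × ℤ_7) = ℤ_17 × ℤ_7


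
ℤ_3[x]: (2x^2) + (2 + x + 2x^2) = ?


Add coefficients mod 3:
x^0: 0 + 2 = 2 (mod 3)
x^1: 0 + 1 = 1 (mod 3)
x^2: 2 + 2 = 1 (mod 3)
Result: 2 + x + x^2

f + g = 2 + x + x^2


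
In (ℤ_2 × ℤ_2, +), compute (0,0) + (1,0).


Operation: componentwise addition mod (2, 2)
(0,0) + (1,0) = ((a₁+b₁) mod 2, (a₂+b₂) mod 2) with a = (0,0), b = (1,0)

(0,0) + (1,0) = (1,0)


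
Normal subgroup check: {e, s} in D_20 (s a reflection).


H = {e, s} in D_20 (s a reflection)
r·s·r⁻¹ = sr⁻² ≠ s for n ≥ 3, so {e, s} is not closed under conjugation

No, not a normal subgroup


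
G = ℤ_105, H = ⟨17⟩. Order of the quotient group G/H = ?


|⟨17⟩| = n / gcd(17, 105) = 105 / 1 = 105
H is normal (ℤ_105 is abelian).
|G/H| = |G| / |H| = 105 / 105 = 1

|G/H| = 1


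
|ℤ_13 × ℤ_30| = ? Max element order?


|ℤ_13 × ℤ_30| = 13 × 30 = 390
Max element order = lcm(13,30) = 390
Cyclic? Yes (gcd=1)

|ℤ_13×ℤ_30| = 390, max element order = 390


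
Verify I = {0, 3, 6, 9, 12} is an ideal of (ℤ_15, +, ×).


Check ideal conditions for I = {0, 3, 6, 9, 12} in ℤ_15:
(1) I is an additive subgroup? Yes
(2) For r ∈ ℤ_15 and a ∈ I: r·a ∈ I? Yes

Yes, I is an ideal of ℤ_15


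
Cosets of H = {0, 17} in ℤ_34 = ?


H = {0, 17}, |H| = 2
Number of cosets = |G|/|H| = 34/2 = 17
0 + H = {0, 17}
1 + H = {1, 18}
2 + H = {2, 19}
3 + H = {3, 20}
4 + H = {4, 21}
5 + H = {5, 22}
6 + H = {6, 23}
7 + H = {7, 24}
8 + H = {8, 25}
9 + H = {9, 26}
10 + H = {10, 27}
11 + H = {11, 28}
12 + H = {12, 29}
13 + H = {13, 30}
14 + H = {14, 31}
15 + H = {15, 32}
16 + H = {16, 33}

Cosets: 0+H={0,17}; 1+H={1,18}; 2+H={2,19}; 3+H={3,20}; 4+H={4,21}; 5+H={5,22}; 6+H={6,23}; 7+H={7,24}; 8+H={8,25}; 9+H={9,26}; 10+H={10,27}; 11+H={11,28}; 12+H={12,29}; 13+H={13,30}; 14+H={14,31}; 15+H={15,32}; 16+H={16,33}


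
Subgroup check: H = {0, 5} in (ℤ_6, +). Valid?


Subgroup test for H = {0, 5} in (ℤ_6, +):
(1) 0 ∈ H? Yes
(2) Closure: for all a,b ∈ H, (a+b) mod 6 ∈ H? No  [counterexample: 5 + 5 = 4 ∉ H]
(3) Inverses: for all a ∈ H, -a mod 6 ∈ H? No

No, H is not a subgroup of ℤ_6


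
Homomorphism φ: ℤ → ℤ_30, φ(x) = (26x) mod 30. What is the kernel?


Kernel = preimage of identity
ker(φ) = {x ∈ ℤ : 26x ≡ 0 (mod 30)}. gcd(26,30) = 2, so 26x ≡ 0 (mod 30) ⟺ x ≡ 0 (mod 30/2 = 15). Hence ker(φ) = 15ℤ

ker(φ) = 15ℤ


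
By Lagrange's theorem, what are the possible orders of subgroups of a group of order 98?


Lagrange's theorem: |H| divides |G|
|G| = 98
Divisors of 98: 1, 2, 7, 14, 49, 98

Possible subgroup orders: {1, 2, 7, 14, 49, 98}


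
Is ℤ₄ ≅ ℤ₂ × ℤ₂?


Comparing ℤ₄ and ℤ₂ × ℤ₂:
ℤ₄ has an element of order 4; ℤ₂×ℤ₂ has exponent 2

No, ℤ₄ ≇ ℤ₂ × ℤ₂


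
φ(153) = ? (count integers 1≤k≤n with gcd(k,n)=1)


Factor n: 153 = 3^2 × 17
φ(n) = n · ∏(1 - 1/p) over distinct primes p | n
φ(153) = 153 · (1 - 1/3) · (1 - 1/17) = 96

φ(153) = 96


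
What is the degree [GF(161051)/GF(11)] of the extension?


GF(161051) = GF(11^5), so the extension degree is 5

[GF(161051)/GF(11)] = 5


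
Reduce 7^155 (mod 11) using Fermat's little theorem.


Fermat's little theorem: if p is prime and gcd(a,p)=1, then a^(p-1) ≡ 1 (mod p)
p = 11 is prime, gcd(7,11) = 1
Reduce exponent: 155 mod 10 = 5
So 7^155 ≡ 7^5 (mod 11)
7^5 mod 11 = 10

7^155 ≡ 10 (mod 11)


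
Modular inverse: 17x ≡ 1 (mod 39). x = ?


Use the extended Euclidean algorithm to write 1 = 17·s + 39·t; then s mod 39 is the inverse.
Euclidean algorithm:
  17 = 0·39 + 17
  39 = 2·17 + 5
  17 = 3·5 + 2
  5 = 2·2 + 1
  2 = 2·1 + 0
gcd(17,39) = 1
Back-substitution gives: 17·(-16) + 39·(7) = 1
So 17⁻¹ ≡ -16 ≡ 23 (mod 39)
Check: 17 × 23 = 391 ≡ 1 (mod 39) ✓

17⁻¹ ≡ 23 (mod 39)


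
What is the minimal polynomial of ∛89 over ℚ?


∛89 satisfies x³ - 89 = 0, irreducible over ℚ (no rational root; 89 is not a perfect cube)

Minimal polynomial: x³ - 89


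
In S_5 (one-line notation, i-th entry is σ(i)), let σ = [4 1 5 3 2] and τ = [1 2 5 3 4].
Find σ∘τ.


σ∘τ: apply τ first, then σ
1 →τ 1 →σ 4
2 →τ 2 →σ 1
3 →τ 5 →σ 2
4 →τ 3 →σ 5
5 →τ 4 →σ 3

σ∘τ = [4 1 2 5 3]


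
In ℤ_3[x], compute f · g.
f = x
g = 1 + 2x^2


Expand and collect like terms; reduce coefficients mod 3:
x^0: 0·1 = 0 ≡ 0 (mod 3)
x^1: 0·0 + 1·1 = 1 ≡ 1 (mod 3)
x^2: 0·2 + 1·0 = 0 ≡ 0 (mod 3)
x^3: 1·2 = 2 ≡ 2 (mod 3)
Result: x + 2x^3

f · g = x + 2x^3


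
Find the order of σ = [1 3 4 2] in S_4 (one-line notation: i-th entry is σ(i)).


Cycle decomposition: (2 3 4)
Cycle lengths: 3
Order = lcm(3) = 3

ord(σ) = 3


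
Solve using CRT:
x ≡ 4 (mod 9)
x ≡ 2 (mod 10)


m₁ = 9, m₂ = 10, gcd = 1, so CRT applies. M = m₁·m₂ = 90
Let M₁ = M/m₁ = 10, M₂ = M/m₂ = 9
Find y₁ ≡ M₁⁻¹ (mod m₁): 10⁻¹ ≡ 1 (mod 9)
Find y₂ ≡ M₂⁻¹ (mod m₂): 9⁻¹ ≡ 9 (mod 10)
x = a₁·M₁·y₁ + a₂·M₂·y₂ = 4·10·1 + 2·9·9 = 202
Reduce mod 90: x ≡ 22
Check: 22 mod 9 = 4 ✓, 22 mod 10 = 2 ✓

x ≡ 22 (mod 90)


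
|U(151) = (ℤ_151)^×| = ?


U(n) is the group of units mod n; |U(n)| = φ(n)
|U(151)| = φ(151) = 150

|U(151) = (ℤ_151)^×| = 150


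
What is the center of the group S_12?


Z(G) = {g ∈ G | gx = xg for all x ∈ G}
S_n is non-abelian for n ≥ 3; Z(S_12) is trivial

Z(S_12) = {e}


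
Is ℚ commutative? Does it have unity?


ℚ is a field: commutative, has unity, every nonzero element is a unit (hence an integral domain)
Commutative: Yes
Integral domain: Yes
Has unity: Yes

ℚ: Commutative=Yes, Unity=Yes


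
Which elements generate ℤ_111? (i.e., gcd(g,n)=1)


g generates ℤ_n iff gcd(g,n) = 1
Prime factors of 111: 3, 37
Generators are g ∈ {1,...,110} not divisible by any of these primes.
Generators: {1, 2, 4, 5, 7, 8, 10, 11, 13, 14, 16, 17, 19, 20, 22, 23, 25, 26, 28, 29, 31, 32, 34, 35, 38, 40, 41, 43, 44, 46, 47, 49, 50, 52, 53, 55, 56, 58, 59, 61, 62, 64, 65, 67, 68, 70, 71, 73, 76, 77, 79, 80, 82, 83, 85, 86, 88, 89, 91, 92, 94, 95, 97, 98, 100, 101, 103, 104, 106, 107, 109, 110}
Number of generators = φ(111) = 72

Generators of ℤ_111 = {1, 2, 4, 5, 7, 8, 10, 11, 13, 14, 16, 17, 19, 20, 22, 23, 25, 26, 28, 29, 31, 32, 34, 35, 38, 40, 41, 43, 44, 46, 47, 49, 50, 52, 53, 55, 56, 58, 59, 61, 62, 64, 65, 67, 68, 70, 71, 73, 76, 77, 79, 80, 82, 83, 85, 86, 88, 89, 91, 92, 94, 95, 97, 98, 100, 101, 103, 104, 106, 107, 109, 110}


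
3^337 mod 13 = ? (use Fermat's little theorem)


Fermat's little theorem: if p is prime and gcd(a,p)=1, then a^(p-1) ≡ 1 (mod p)
p = 13 is prime, gcd(3,13) = 1
Reduce exponent: 337 mod 12 = 1
So 3^337 ≡ 3^1 (mod 13)
3^1 mod 13 = 3

3^337 ≡ 3 (mod 13)


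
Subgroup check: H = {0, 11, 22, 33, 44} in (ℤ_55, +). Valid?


Subgroup test for H = {0, 11, 22, 33, 44} in (ℤ_55, +):
(1) 0 ∈ H? Yes
(2) Closure: for all a,b ∈ H, (a+b) mod 55 ∈ H? Yes
(3) Inverses: for all a ∈ H, -a mod 55 ∈ H? Yes

Yes, H is a subgroup of ℤ_55


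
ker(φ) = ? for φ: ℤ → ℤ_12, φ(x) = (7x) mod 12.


Kernel = preimage of identity
ker(φ) = {x ∈ ℤ : 7x ≡ 0 (mod 12)}. gcd(7,12) = 1, so 7x ≡ 0 (mod 12) ⟺ x ≡ 0 (mod 12/1 = 12). Hence ker(φ) = 12ℤ

ker(φ) = 12ℤ


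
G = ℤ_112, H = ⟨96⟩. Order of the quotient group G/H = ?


|⟨96⟩| = n / gcd(96, 112) = 112 / 16 = 7
H is normal (ℤ_112 is abelian).
|G/H| = |G| / |H| = 112 / 7 = 16

|G/H| = 16


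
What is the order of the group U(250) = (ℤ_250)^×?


U(n) is the group of units mod n; |U(n)| = φ(n)
|U(250)| = φ(250) = 100

|U(250) = (ℤ_250)^×| = 100


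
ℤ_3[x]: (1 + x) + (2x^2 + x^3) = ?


Add coefficients mod 3:
x^0: 1 + 0 = 1 (mod 3)
x^1: 1 + 0 = 1 (mod 3)
x^2: 0 + 2 = 2 (mod 3)
x^3: 0 + 1 = 1 (mod 3)
Result: 1 + x + 2x^2 + x^3

f + g = 1 + x + 2x^2 + x^3


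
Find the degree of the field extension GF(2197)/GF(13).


GF(2197) = GF(13^3), so the extension degree is 3

[GF(2197)/GF(13)] = 3


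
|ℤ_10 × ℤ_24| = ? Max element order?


|ℤ_10 × ℤ_24| = 10 × 24 = 240
Max element order = lcm(10,24) = 120
Cyclic? No (gcd=2)

|ℤ_10×ℤ_24| = 240, max element order = 120


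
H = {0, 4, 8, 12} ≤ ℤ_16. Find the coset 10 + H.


10 + H = {10 + h (mod 16) : h ∈ H}
10+0=10, 10+4=14, 10+8=2, 10+12=6
10 + H = {2, 6, 10, 14} = 2 + H

10 + H = {2, 6, 10, 14}


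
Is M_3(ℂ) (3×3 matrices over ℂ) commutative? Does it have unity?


Matrix multiplication is non-commutative for n ≥ 2; the identity matrix I is the unity; singular matrices give zero divisors, so not an integral domain
Commutative: No
Integral domain: No
Has unity: Yes

M_3(ℂ) (3×3 matrices over ℂ): Commutative=No, Unity=Yes


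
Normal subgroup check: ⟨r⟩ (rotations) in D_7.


H = ⟨r⟩ (rotations) in D_7
The rotation subgroup ⟨r⟩ has index 2 in D_7, so it is normal

Yes, normal subgroup


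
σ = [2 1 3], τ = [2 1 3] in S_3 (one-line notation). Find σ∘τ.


σ∘τ: apply τ first, then σ
1 →τ 2 →σ 1
2 →τ 1 →σ 2
3 →τ 3 →σ 3

σ∘τ = [1 2 3]


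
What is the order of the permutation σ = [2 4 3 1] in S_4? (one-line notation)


Cycle decomposition: (1 2 4)
Cycle lengths: 3
Order = lcm(3) = 3

ord(σ) = 3


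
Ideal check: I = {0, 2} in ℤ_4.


Check ideal conditions for I = {0, 2} in ℤ_4:
(1) I is an additive subgroup? Yes
(2) For r ∈ ℤ_4 and a ∈ I: r·a ∈ I? Yes

Yes, I is an ideal of ℤ_4


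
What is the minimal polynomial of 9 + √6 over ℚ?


Let α = 9 + √6. Then α - 9 = √6, so (α - 9)² = 6, giving α² - 18α + 75 = 0. Degree 2 and α ∉ ℚ, so this is the minimal polynomial.

Minimal polynomial: x² - 18x + 75


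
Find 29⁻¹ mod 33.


Use the extended Euclidean algorithm to write 1 = 29·s + 33·t; then s mod 33 is the inverse.
Euclidean algorithm:
  29 = 0·33 + 29
  33 = 1·29 + 4
  29 = 7·4 + 1
  4 = 4·1 + 0
gcd(29,33) = 1
Back-substitution gives: 29·(8) + 33·(-7) = 1
So 29⁻¹ ≡ 8 ≡ 8 (mod 33)
Check: 29 × 8 = 232 ≡ 1 (mod 33) ✓

29⁻¹ ≡ 8 (mod 33)


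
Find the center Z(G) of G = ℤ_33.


Z(G) = {g ∈ G | gx = xg for all x ∈ G}
ℤ_33 is abelian, so Z(G) = G

Z(ℤ_33) = ℤ_33


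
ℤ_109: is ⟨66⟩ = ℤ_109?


g generates ℤ_n iff gcd(g, n) = 1
gcd(66, 109) = 1
Since gcd = 1, 66 is a generator.

Yes, 66 generates ℤ_109


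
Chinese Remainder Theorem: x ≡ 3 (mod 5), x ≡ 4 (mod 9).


m₁ = 5, m₂ = 9, gcd = 1, so CRT applies. M = m₁·m₂ = 45
Let M₁ = M/m₁ = 9, M₂ = M/m₂ = 5
Find y₁ ≡ M₁⁻¹ (mod m₁): 9⁻¹ ≡ 4 (mod 5)
Find y₂ ≡ M₂⁻¹ (mod m₂): 5⁻¹ ≡ 2 (mod 9)
x = a₁·M₁·y₁ + a₂·M₂·y₂ = 3·9·4 + 4·5·2 = 148
Reduce mod 45: x ≡ 13
Check: 13 mod 5 = 3 ✓, 13 mod 9 = 4 ✓

x ≡ 13 (mod 45)


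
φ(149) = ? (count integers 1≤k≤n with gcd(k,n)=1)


Factor n: 149 = 149
φ(n) = n · ∏(1 - 1/p) over distinct primes p | n
φ(149) = 149 · (1 - 1/149) = 148

φ(149) = 148


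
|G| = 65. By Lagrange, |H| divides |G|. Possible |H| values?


Lagrange's theorem: |H| divides |G|
|G| = 65
Divisors of 65: 1, 5, 13, 65

Possible subgroup orders: {1, 5, 13, 65}


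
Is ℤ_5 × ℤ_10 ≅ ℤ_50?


Comparing ℤ_5 × ℤ_10 and ℤ_50:
gcd(5,10) = 5 ≠ 1. Max element order in ℤ_5×ℤ_10 is lcm(5,10) = 10 < 50, so it has no element of order 50

No, ℤ_5 × ℤ_10 ≇ ℤ_50


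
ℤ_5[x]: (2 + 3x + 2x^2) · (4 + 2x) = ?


Expand and collect like terms; reduce coefficients mod 5:
x^0: 2·4 = 8 ≡ 3 (mod 5)
x^1: 2·2 + 3·4 = 16 ≡ 1 (mod 5)
x^2: 3·2 + 2·4 = 14 ≡ 4 (mod 5)
x^3: 2·2 = 4 ≡ 4 (mod 5)
Result: 3 + x + 4x^2 + 4x^3

f · g = 3 + x + 4x^2 + 4x^3


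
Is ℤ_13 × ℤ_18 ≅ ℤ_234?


Comparing ℤ_13 × ℤ_18 and ℤ_234:
gcd(13,18) = 1, so ℤ_13 × ℤ_18 ≅ ℤ_234 (CRT)

Yes, ℤ_13 × ℤ_18 ≅ ℤ_234


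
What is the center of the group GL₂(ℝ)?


Z(G) = {g ∈ G | gx = xg for all x ∈ G}
Only scalar multiples of the identity commute with all invertible matrices

Z(GL₂(ℝ)) = {aI : a ∈ ℝ, a ≠ 0}


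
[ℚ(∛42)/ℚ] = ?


∛42 has minimal polynomial x³ - 42 (irreducible over ℚ since 42 is not a perfect cube)

[ℚ(∛42)/ℚ] = 3


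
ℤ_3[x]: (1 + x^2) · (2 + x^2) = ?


Expand and collect like terms; reduce coefficients mod 3:
x^0: 1·2 = 2 ≡ 2 (mod 3)
x^1: 1·0 + 0·2 = 0 ≡ 0 (mod 3)
x^2: 1·1 + 0·0 + 1·2 = 3 ≡ 0 (mod 3)
x^3: 0·1 + 1·0 = 0 ≡ 0 (mod 3)
x^4: 1·1 = 1 ≡ 1 (mod 3)
Result: 2 + x^4

f · g = 2 + x^4


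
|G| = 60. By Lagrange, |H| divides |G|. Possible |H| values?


Lagrange's theorem: |H| divides |G|
|G| = 60
Divisors of 60: 1, 2, 3, 4, 5, 6, 10, 12, 15, 20, 30, 60

Possible subgroup orders: {1, 2, 3, 4, 5, 6, 10, 12, 15, 20, 30, 60}


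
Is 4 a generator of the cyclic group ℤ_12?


g generates ℤ_n iff gcd(g, n) = 1
gcd(4, 12) = 4
Since gcd = 4 ≠ 1, ⟨4⟩ has order 3 < 12, so 4 is not a generator.

No, 4 does not generate ℤ_12


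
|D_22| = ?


|D_n| = 2n (n rotations and n reflections)
|D_22| = 2×22 = 44

|D_22| = 44


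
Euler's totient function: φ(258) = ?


Factor n: 258 = 2 × 3 × 43
φ(n) = n · ∏(1 - 1/p) over distinct primes p | n
φ(258) = 258 · (1 - 1/2) · (1 - 1/3) · (1 - 1/43) = 84

φ(258) = 84


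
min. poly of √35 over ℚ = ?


√35 satisfies x² - 35 = 0, irreducible over ℚ since 35 is squarefree

Minimal polynomial: x² - 35


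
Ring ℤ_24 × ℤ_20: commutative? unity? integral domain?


Direct product ring; commutative with unity (1,1); but (1,0)·(0,1) = (0,0) gives zero divisors, so not an integral domain
Commutative: Yes
Integral domain: No
Has unity: Yes

ℤ_24 × ℤ_20: Commutative=Yes, Unity=Yes


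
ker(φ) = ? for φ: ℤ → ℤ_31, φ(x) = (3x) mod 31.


Kernel = preimage of identity
ker(φ) = {x ∈ ℤ : 3x ≡ 0 (mod 31)}. gcd(3,31) = 1, so 3x ≡ 0 (mod 31) ⟺ x ≡ 0 (mod 31/1 = 31). Hence ker(φ) = 31ℤ

ker(φ) = 31ℤ


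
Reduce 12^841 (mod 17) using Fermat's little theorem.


Fermat's little theorem: if p is prime and gcd(a,p)=1, then a^(p-1) ≡ 1 (mod p)
p = 17 is prime, gcd(12,17) = 1
Reduce exponent: 841 mod 16 = 9
So 12^841 ≡ 12^9 (mod 17)
12^9 mod 17 = 5

12^841 ≡ 5 (mod 17)


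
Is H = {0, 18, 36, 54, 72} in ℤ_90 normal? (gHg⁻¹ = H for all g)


H = {0, 18, 36, 54, 72} in ℤ_90
ℤ_90 is abelian; every subgroup of an abelian group is normal

Yes, normal subgroup


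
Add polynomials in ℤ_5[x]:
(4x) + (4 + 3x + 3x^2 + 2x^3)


Add coefficients mod 5:
x^0: 0 + 4 = 4 (mod 5)
x^1: 4 + 3 = 2 (mod 5)
x^2: 0 + 3 = 3 (mod 5)
x^3: 0 + 2 = 2 (mod 5)
Result: 4 + 2x + 3x^2 + 2x^3

f + g = 4 + 2x + 3x^2 + 2x^3


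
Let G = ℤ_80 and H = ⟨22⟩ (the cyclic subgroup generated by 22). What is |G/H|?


|⟨22⟩| = n / gcd(22, 80) = 80 / 2 = 40
H is normal (ℤ_80 is abelian).
|G/H| = |G| / |H| = 80 / 40 = 2

|G/H| = 2


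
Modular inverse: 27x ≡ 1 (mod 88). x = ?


Use the extended Euclidean algorithm to write 1 = 27·s + 88·t; then s mod 88 is the inverse.
Euclidean algorithm:
  27 = 0·88 + 27
  88 = 3·27 + 7
  27 = 3·7 + 6
  7 = 1·6 + 1
  6 = 6·1 + 0
gcd(27,88) = 1
Back-substitution gives: 27·(-13) + 88·(4) = 1
So 27⁻¹ ≡ -13 ≡ 75 (mod 88)
Check: 27 × 75 = 2025 ≡ 1 (mod 88) ✓

27⁻¹ ≡ 75 (mod 88)


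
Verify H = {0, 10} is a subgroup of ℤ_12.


Subgroup test for H = {0, 10} in (ℤ_12, +):
(1) 0 ∈ H? Yes
(2) Closure: for all a,b ∈ H, (a+b) mod 12 ∈ H? No  [counterexample: 10 + 10 = 8 ∉ H]
(3) Inverses: for all a ∈ H, -a mod 12 ∈ H? No

No, H is not a subgroup of ℤ_12


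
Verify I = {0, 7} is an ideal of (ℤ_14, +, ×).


Check ideal conditions for I = {0, 7} in ℤ_14:
(1) I is an additive subgroup? Yes
(2) For r ∈ ℤ_14 and a ∈ I: r·a ∈ I? Yes

Yes, I is an ideal of ℤ_14


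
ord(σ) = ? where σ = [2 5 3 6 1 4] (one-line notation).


Cycle decomposition: (1 2 5) (4 6)
Cycle lengths: 3, 2
Order = lcm(3, 2) = 6

ord(σ) = 6


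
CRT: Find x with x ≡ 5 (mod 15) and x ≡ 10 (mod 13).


m₁ = 15, m₂ = 13, gcd = 1, so CRT applies. M = m₁·m₂ = 195
Let M₁ = M/m₁ = 13, M₂ = M/m₂ = 15
Find y₁ ≡ M₁⁻¹ (mod m₁): 13⁻¹ ≡ 7 (mod 15)
Find y₂ ≡ M₂⁻¹ (mod m₂): 15⁻¹ ≡ 7 (mod 13)
x = a₁·M₁·y₁ + a₂·M₂·y₂ = 5·13·7 + 10·15·7 = 1505
Reduce mod 195: x ≡ 140
Check: 140 mod 15 = 5 ✓, 140 mod 13 = 10 ✓

x ≡ 140 (mod 195)


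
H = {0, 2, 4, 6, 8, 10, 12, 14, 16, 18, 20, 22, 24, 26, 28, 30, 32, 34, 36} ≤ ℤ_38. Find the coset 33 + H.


33 + H = {33 + h (mod 38) : h ∈ H}
33+0=33, 33+2=35, 33+4=37, 33+6=1, 33+8=3, 33+10=5, 33+12=7, 33+14=9, 33+16=11, 33+18=13, 33+20=15, 33+22=17, 33+24=19, 33+26=21, 33+28=23, 33+30=25, 33+32=27, 33+34=29, 33+36=31
33 + H = {1, 3, 5, 7, 9, 11, 13, 15, 17, 19, 21, 23, 25, 27, 29, 31, 33, 35, 37} = 1 + H

33 + H = {1, 3, 5, 7, 9, 11, 13, 15, 17, 19, 21, 23, 25, 27, 29, 31, 33, 35, 37}


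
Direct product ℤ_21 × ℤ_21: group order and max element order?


|ℤ_21 × ℤ_21| = 21 × 21 = 441
Max element order = lcm(21,21) = 21
Cyclic? No (gcd=21)

|ℤ_21×ℤ_21| = 441, max element order = 21
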